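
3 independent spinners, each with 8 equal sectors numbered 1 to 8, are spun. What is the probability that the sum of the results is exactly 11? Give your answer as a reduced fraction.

There are 8^3 = 512 equally likely outcomes.
The number of ordered 3-tuples from {1,…,8} summing to 11 is 42.
P(sum = 11) = 42/512 = 21/256.

21/256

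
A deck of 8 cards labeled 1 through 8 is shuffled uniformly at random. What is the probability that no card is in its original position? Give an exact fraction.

This is the derangement probability: permutations of 8 with no fixed point.
D(8) = 8! · (1 − 1/1! + 1/2! − ··· + (−1)^8/8!) = 14833.
P = 14833/40320 = 2119/5760.

2119/5760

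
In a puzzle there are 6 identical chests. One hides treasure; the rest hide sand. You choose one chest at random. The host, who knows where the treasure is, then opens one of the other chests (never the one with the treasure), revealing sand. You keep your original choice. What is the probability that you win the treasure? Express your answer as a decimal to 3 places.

0.167

The host can always open an empty chest regardless of your choice, so this gives no information about your original chest.
P(win by staying) = 1/6 ≈ 0.167.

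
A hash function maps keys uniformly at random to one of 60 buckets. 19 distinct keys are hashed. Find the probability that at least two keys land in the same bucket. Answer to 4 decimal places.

It's easier to compute the probability that all 19 are distinct.
P(all distinct) = 60/60 · 59/60 · ··· · 42/60 ≈ 0.0408.
So the probability of at least one match is 1 − 0.0408 = 0.9592.

0.9592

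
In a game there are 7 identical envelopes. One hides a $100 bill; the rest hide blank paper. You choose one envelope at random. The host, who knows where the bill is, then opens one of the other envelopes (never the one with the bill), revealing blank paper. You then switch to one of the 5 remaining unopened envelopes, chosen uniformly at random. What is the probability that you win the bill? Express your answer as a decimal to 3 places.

Your original envelope holds the bill with probability 1/7, so the other 6 collectively hold it with probability 6/7.
The host can always find an empty envelope to open, so this doesn't change that 6/7; it is now spread over the 5 remaining unopened envelopes.
P(win by switching) = (6/7) · (1/5) = 6/35 ≈ 0.171.

0.171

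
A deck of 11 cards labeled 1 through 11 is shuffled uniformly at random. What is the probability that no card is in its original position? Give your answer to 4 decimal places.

0.3679

This is the derangement probability: permutations of 11 with no fixed point.
D(11) = 11! · (1 − 1/1! + 1/2! − ··· + (−1)^11/11!) = 14684570.
P = 14684570/39916800 = 1468457/3991680 ≈ 0.3679.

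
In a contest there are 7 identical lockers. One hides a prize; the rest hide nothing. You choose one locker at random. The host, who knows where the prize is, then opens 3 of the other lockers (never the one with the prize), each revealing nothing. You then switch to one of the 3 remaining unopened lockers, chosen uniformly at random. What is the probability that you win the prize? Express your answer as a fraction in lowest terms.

2/7

Your original locker holds the prize with probability 1/7, so the other 6 collectively hold it with probability 6/7.
The host can always find 3 empty lockers to open, so the reveals don't change that 6/7; it is now spread over the 3 remaining unopened lockers.
P(win by switching) = (6/7) · (1/3) = 2/7.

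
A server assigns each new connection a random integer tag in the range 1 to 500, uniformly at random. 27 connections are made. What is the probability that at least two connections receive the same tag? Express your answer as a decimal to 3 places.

It's easier to compute the probability that all 27 are distinct.
P(all distinct) = 500/500 · 499/500 · ··· · 474/500 ≈ 0.489.
So the probability of at least one match is 1 − 0.489 = 0.511.

0.511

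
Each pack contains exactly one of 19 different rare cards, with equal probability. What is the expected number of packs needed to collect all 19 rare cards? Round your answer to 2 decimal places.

After i distinct types are collected, each trial gives a new one with probability (19−i)/19, so the expected wait for the next new type is 19/(19−i).
E = 19/19 + 19/18 + 19/17 + 19/16 + 19/15 + 19/14 + 19/13 + 19/12 + 19/11 + 19/10 + 19/9 + 19/8 + 19/7 + 19/6 + 19/5 + 19/4 + 19/3 + 19/2 + 19/1 = 275295799/4084080 ≈ 67.41.

67.41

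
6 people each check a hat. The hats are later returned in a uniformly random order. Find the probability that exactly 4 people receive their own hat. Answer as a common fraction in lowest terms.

Choose which 4 of the 6 are fixed: C(6,4) = 15 ways.
The remaining 2 must have no fixed point: D(2) = 1.
P = 15·1/720 = 1/48.

1/48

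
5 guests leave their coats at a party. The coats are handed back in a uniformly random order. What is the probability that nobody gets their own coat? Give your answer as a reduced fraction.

This is the derangement probability: permutations of 5 with no fixed point.
D(5) = 5! · (1 − 1/1! + 1/2! − ··· + (−1)^5/5!) = 44.
P = 44/120 = 11/30.

11/30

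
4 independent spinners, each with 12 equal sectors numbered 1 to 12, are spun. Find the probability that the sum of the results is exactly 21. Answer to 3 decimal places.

0.044

There are 12^4 = 20736 equally likely outcomes.
The number of ordered 4-tuples from {1,…,12} summing to 21 is 916.
P(sum = 21) = 916/20736 = 229/5184 ≈ 0.044.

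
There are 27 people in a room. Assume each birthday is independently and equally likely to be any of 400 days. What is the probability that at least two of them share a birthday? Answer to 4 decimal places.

It's easier to compute the probability that all 27 are distinct.
P(all distinct) = 400/400 · 399/400 · ··· · 374/400 ≈ 0.4076.
So the probability of at least one match is 1 − 0.4076 = 0.5924.

0.5924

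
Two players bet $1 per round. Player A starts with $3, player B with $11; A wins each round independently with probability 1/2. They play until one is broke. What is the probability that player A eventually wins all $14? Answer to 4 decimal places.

With a fair step, P(i) = ½P(i−1) + ½P(i+1) with P(0)=0, P(14)=1 has the linear solution P(i) = i/14.
P(3) = 3/14 ≈ 0.2143.

0.2143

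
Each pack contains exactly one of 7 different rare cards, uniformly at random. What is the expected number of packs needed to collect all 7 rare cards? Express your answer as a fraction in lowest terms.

363/20

After i distinct types are collected, each trial gives a new one with probability (7−i)/7, so the expected wait for the next new type is 7/(7−i).
E = 7/7 + 7/6 + 7/5 + 7/4 + 7/3 + 7/2 + 7/1 = 363/20.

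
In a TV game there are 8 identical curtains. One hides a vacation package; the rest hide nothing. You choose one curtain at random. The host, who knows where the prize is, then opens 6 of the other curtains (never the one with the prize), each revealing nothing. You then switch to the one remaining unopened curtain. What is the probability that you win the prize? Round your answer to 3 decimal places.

0.875

Your original curtain holds the prize with probability 1/8, so the other 7 collectively hold it with probability 7/8.
The host can always find 6 empty curtains to open, so the reveals don't change that 7/8; it is now spread over the 1 remaining unopened curtain.
P(win by switching) = (7/8) · (1/1) = 7/8 ≈ 0.875.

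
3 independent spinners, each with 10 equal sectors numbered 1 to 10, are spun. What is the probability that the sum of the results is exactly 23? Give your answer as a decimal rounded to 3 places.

0.036

There are 10^3 = 1000 equally likely outcomes.
The number of ordered 3-tuples from {1,…,10} summing to 23 is 36.
P(sum = 23) = 36/1000 = 9/250 ≈ 0.036.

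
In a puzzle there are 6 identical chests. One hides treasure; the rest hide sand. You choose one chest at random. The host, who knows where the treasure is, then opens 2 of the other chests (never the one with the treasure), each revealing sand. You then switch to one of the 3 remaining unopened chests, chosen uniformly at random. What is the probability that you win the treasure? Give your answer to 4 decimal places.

Your original chest holds the treasure with probability 1/6, so the other 5 collectively hold it with probability 5/6.
The host can always find 2 empty chests to open, so the reveals don't change that 5/6; it is now spread over the 3 remaining unopened chests.
P(win by switching) = (5/6) · (1/3) = 5/18 ≈ 0.2778.

0.2778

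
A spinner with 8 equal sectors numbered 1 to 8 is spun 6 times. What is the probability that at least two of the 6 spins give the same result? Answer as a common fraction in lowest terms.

P(all 6 different) = 8/8 · 7/8 · ··· · 3/8 = 315/4096.
P(at least two equal) = 1 − 315/4096 = 3781/4096.

3781/4096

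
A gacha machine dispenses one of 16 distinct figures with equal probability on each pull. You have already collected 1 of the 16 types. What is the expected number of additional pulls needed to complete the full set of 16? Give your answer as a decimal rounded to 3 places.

Starting from 1 distinct type, each trial gives a new one with probability (16−i)/16 when i types are held, so the wait for the next new type is 16/(16−i).
E = 16/15 + 16/14 + 16/13 + 16/12 + 16/11 + 16/10 + 16/9 + 16/8 + 16/7 + 16/6 + 16/5 + 16/4 + 16/3 + 16/2 + 16/1 = 2391514/45045 ≈ 53.092.

53.092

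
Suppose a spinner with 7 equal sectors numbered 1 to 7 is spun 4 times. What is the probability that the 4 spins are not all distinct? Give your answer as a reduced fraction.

P(all 4 different) = 7/7 · 6/7 · ··· · 4/7 = 120/343.
P(at least two equal) = 1 − 120/343 = 223/343.

223/343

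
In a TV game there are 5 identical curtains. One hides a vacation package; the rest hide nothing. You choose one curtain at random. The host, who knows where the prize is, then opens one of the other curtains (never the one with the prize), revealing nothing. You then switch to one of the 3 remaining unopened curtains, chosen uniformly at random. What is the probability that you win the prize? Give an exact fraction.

Your original curtain holds the prize with probability 1/5, so the other 4 collectively hold it with probability 4/5.
The host can always find an empty curtain to open, so this doesn't change that 4/5; it is now spread over the 3 remaining unopened curtains.
P(win by switching) = (4/5) · (1/3) = 4/15.

4/15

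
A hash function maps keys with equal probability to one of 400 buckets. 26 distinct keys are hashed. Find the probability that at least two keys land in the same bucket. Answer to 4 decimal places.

It's easier to compute the probability that all 26 are distinct.
P(all distinct) = 400/400 · 399/400 · ··· · 375/400 ≈ 0.4359.
So the probability of at least one match is 1 − 0.4359 = 0.5641.

0.5641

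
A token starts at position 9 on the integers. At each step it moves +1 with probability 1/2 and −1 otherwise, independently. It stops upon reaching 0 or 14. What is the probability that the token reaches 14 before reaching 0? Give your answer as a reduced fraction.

With a fair step, P(i) = ½P(i−1) + ½P(i+1) with P(0)=0, P(14)=1 has the linear solution P(i) = i/14.
P(9) = 9/14.

9/14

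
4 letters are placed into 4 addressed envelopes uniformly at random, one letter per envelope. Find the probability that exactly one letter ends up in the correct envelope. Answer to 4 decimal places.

Choose which one is fixed: C(4,1) = 4 ways.
The remaining 3 must have no fixed point: D(3) = 2.
P = 4·2/24 = 1/3 ≈ 0.3333.

0.3333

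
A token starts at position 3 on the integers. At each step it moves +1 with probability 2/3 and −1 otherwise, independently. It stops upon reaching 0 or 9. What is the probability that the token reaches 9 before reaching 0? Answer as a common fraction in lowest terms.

Let r = q/p = (1/3)/(2/3) = 1/2. The recurrence P(i) = p·P(i+1) + q·P(i−1) with P(0)=0, P(9)=1 gives P(i) = (1 − r^i)/(1 − r^9).
P(3) = (1 − (1/2)^3) / (1 − (1/2)^9) = 64/73.

64/73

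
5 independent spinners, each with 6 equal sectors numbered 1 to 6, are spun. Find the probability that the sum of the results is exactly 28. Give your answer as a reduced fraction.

5/2592

There are 6^5 = 7776 equally likely outcomes.
The number of ordered 5-tuples from {1,…,6} summing to 28 is 15.
P(sum = 28) = 15/7776 = 5/2592.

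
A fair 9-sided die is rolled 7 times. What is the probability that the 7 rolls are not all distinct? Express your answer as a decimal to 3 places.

P(all 7 different) = 9/9 · 8/9 · ··· · 3/9 ≈ 0.038.
P(at least two equal) = 1 − 0.038 = 0.962.

0.962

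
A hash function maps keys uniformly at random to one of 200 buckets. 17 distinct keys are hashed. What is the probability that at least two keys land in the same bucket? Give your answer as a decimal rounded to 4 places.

It's easier to compute the probability that all 17 are distinct.
P(all distinct) = 200/200 · 199/200 · ··· · 184/200 ≈ 0.4968.
So the probability of at least one match is 1 − 0.4968 = 0.5032.

0.5032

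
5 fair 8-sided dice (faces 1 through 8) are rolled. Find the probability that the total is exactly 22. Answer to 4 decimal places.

There are 8^5 = 32768 equally likely outcomes.
The number of ordered 5-tuples from {1,…,8} summing to 22 is 2460.
P(sum = 22) = 2460/32768 = 615/8192 ≈ 0.0751.

0.0751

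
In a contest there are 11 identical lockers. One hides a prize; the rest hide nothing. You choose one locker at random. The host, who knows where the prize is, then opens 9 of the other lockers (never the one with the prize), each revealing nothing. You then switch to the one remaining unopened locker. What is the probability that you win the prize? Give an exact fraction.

10/11

Your original locker holds the prize with probability 1/11, so the other 10 collectively hold it with probability 10/11.
The host can always find 9 empty lockers to open, so the reveals don't change that 10/11; it is now spread over the 1 remaining unopened locker.
P(win by switching) = (10/11) · (1/1) = 10/11.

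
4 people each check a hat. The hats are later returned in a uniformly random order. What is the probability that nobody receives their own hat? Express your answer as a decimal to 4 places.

This is the derangement probability: permutations of 4 with no fixed point.
D(4) = 4! · (1 − 1/1! + 1/2! − ··· + (−1)^4/4!) = 9.
P = 9/24 = 3/8 ≈ 0.3750.

0.3750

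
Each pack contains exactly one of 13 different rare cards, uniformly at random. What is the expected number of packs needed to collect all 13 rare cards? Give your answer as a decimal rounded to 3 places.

After i distinct types are collected, each trial gives a new one with probability (13−i)/13, so the expected wait for the next new type is 13/(13−i).
E = 13/13 + 13/12 + 13/11 + 13/10 + 13/9 + 13/8 + 13/7 + 13/6 + 13/5 + 13/4 + 13/3 + 13/2 + 13/1 = 1145993/27720 ≈ 41.342.

41.342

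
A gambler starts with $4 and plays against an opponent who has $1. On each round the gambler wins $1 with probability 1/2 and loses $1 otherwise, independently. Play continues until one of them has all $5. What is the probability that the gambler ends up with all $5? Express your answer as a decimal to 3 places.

With a fair step, P(i) = ½P(i−1) + ½P(i+1) with P(0)=0, P(5)=1 has the linear solution P(i) = i/5.
P(4) = 4/5 ≈ 0.800.

0.800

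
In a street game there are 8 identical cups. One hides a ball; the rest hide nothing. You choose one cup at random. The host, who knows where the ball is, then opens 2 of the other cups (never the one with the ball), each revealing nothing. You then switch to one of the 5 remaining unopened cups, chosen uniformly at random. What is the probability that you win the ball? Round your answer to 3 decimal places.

0.175

Your original cup holds the ball with probability 1/8, so the other 7 collectively hold it with probability 7/8.
The host can always find 2 empty cups to open, so the reveals don't change that 7/8; it is now spread over the 5 remaining unopened cups.
P(win by switching) = (7/8) · (1/5) = 7/40 ≈ 0.175.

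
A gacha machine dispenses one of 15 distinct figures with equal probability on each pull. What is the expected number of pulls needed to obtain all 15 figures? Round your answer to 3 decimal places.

After i distinct types are collected, each trial gives a new one with probability (15−i)/15, so the expected wait for the next new type is 15/(15−i).
E = 15/15 + 15/14 + 15/13 + 15/12 + 15/11 + 15/10 + 15/9 + 15/8 + 15/7 + 15/6 + 15/5 + 15/4 + 15/3 + 15/2 + 15/1 = 1195757/24024 ≈ 49.773.

49.773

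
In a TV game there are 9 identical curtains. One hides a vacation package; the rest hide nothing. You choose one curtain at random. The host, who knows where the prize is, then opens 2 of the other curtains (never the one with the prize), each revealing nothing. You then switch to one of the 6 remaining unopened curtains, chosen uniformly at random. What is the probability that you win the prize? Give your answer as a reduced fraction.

4/27

Your original curtain holds the prize with probability 1/9, so the other 8 collectively hold it with probability 8/9.
The host can always find 2 empty curtains to open, so the reveals don't change that 8/9; it is now spread over the 6 remaining unopened curtains.
P(win by switching) = (8/9) · (1/6) = 4/27.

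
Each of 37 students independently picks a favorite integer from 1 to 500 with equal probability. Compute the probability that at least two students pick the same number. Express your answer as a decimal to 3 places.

0.745

It's easier to compute the probability that all 37 are distinct.
P(all distinct) = 500/500 · 499/500 · ··· · 464/500 ≈ 0.255.
So the probability of at least one match is 1 − 0.255 = 0.745.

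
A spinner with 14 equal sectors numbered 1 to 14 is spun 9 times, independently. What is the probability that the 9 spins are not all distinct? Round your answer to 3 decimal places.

P(all 9 different) = 14/14 · 13/14 · ··· · 6/14 ≈ 0.035.
P(at least two equal) = 1 − 0.035 = 0.965.

0.965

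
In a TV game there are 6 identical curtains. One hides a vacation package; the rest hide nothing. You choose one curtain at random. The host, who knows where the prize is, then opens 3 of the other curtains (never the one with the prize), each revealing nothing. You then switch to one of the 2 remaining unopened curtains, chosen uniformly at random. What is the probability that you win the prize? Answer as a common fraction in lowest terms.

Your original curtain holds the prize with probability 1/6, so the other 5 collectively hold it with probability 5/6.
The host can always find 3 empty curtains to open, so the reveals don't change that 5/6; it is now spread over the 2 remaining unopened curtains.
P(win by switching) = (5/6) · (1/2) = 5/12.

5/12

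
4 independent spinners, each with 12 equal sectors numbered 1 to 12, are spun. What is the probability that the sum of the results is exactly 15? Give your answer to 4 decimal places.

There are 12^4 = 20736 equally likely outcomes.
The number of ordered 4-tuples from {1,…,12} summing to 15 is 364.
P(sum = 15) = 364/20736 = 91/5184 ≈ 0.0176.

0.0176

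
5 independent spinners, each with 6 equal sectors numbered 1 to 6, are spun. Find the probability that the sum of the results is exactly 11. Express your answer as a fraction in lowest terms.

205/7776

There are 6^5 = 7776 equally likely outcomes.
The number of ordered 5-tuples from {1,…,6} summing to 11 is 205.
P(sum = 11) = 205/7776.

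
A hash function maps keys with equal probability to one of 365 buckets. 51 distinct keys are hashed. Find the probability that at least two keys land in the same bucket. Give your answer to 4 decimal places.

It's easier to compute the probability that all 51 are distinct.
P(all distinct) = 365/365 · 364/365 · ··· · 315/365 ≈ 0.0256.
So the probability of at least one match is 1 − 0.0256 = 0.9744.

0.9744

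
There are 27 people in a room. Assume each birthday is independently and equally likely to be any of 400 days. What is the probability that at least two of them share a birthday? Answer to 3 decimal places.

0.592

It's easier to compute the probability that all 27 are distinct.
P(all distinct) = 400/400 · 399/400 · ··· · 374/400 ≈ 0.408.
So the probability of at least one match is 1 − 0.408 = 0.592.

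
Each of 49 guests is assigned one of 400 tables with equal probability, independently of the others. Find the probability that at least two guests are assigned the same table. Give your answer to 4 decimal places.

0.9534

It's easier to compute the probability that all 49 are distinct.
P(all distinct) = 400/400 · 399/400 · ··· · 352/400 ≈ 0.0466.
So the probability of at least one match is 1 − 0.0466 = 0.9534.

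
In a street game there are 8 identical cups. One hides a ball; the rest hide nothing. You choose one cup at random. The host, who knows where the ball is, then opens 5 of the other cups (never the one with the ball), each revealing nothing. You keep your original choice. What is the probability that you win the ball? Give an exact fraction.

The host can always open 5 empty cups regardless of your choice, so the reveals give no information about your original cup.
P(win by staying) = 1/8.

1/8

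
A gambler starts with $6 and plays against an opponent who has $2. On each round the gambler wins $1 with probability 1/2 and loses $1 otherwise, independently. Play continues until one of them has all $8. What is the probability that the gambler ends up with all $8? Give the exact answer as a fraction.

3/4

With a fair step, P(i) = ½P(i−1) + ½P(i+1) with P(0)=0, P(8)=1 has the linear solution P(i) = i/8.
P(6) = 6/8 = 3/4.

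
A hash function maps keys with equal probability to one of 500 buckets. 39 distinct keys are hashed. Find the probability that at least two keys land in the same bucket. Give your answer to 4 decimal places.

0.7816

It's easier to compute the probability that all 39 are distinct.
P(all distinct) = 500/500 · 499/500 · ··· · 462/500 ≈ 0.2184.
So the probability of at least one match is 1 − 0.2184 = 0.7816.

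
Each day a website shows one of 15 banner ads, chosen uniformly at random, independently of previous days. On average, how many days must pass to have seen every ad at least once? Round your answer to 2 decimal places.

49.77

After i distinct types are collected, each trial gives a new one with probability (15−i)/15, so the expected wait for the next new type is 15/(15−i).
E = 15/15 + 15/14 + 15/13 + 15/12 + 15/11 + 15/10 + 15/9 + 15/8 + 15/7 + 15/6 + 15/5 + 15/4 + 15/3 + 15/2 + 15/1 = 1195757/24024 ≈ 49.77.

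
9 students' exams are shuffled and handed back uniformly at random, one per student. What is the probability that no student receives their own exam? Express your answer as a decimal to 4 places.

This is the derangement probability: permutations of 9 with no fixed point.
D(9) = 9! · (1 − 1/1! + 1/2! − ··· + (−1)^9/9!) = 133496.
P = 133496/362880 = 16687/45360 ≈ 0.3679.

0.3679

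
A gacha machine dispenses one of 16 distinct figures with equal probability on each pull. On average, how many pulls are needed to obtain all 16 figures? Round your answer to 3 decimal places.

54.092

After i distinct types are collected, each trial gives a new one with probability (16−i)/16, so the expected wait for the next new type is 16/(16−i).
E = 16/16 + 16/15 + 16/14 + 16/13 + 16/12 + 16/11 + 16/10 + 16/9 + 16/8 + 16/7 + 16/6 + 16/5 + 16/4 + 16/3 + 16/2 + 16/1 = 2436559/45045 ≈ 54.092.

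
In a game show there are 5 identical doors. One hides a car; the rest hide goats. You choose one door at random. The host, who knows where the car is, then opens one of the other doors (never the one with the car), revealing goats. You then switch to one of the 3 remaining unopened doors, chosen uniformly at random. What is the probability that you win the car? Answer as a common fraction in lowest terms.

Your original door holds the car with probability 1/5, so the other 4 collectively hold it with probability 4/5.
The host can always find an empty door to open, so this doesn't change that 4/5; it is now spread over the 3 remaining unopened doors.
P(win by switching) = (4/5) · (1/3) = 4/15.

4/15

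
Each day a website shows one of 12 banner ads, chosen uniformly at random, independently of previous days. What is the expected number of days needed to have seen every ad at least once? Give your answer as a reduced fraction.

After i distinct types are collected, each trial gives a new one with probability (12−i)/12, so the expected wait for the next new type is 12/(12−i).
E = 12/12 + 12/11 + 12/10 + 12/9 + 12/8 + 12/7 + 12/6 + 12/5 + 12/4 + 12/3 + 12/2 + 12/1 = 86021/2310.

86021/2310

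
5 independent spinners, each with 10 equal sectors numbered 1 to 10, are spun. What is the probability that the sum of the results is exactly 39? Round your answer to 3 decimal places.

0.013

There are 10^5 = 100000 equally likely outcomes.
The number of ordered 5-tuples from {1,…,10} summing to 39 is 1340.
P(sum = 39) = 1340/100000 = 67/5000 ≈ 0.013.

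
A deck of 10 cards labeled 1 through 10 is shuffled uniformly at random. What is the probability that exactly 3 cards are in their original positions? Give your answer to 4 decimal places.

Choose which 3 of the 10 are fixed: C(10,3) = 120 ways.
The remaining 7 must have no fixed point: D(7) = 1854.
P = 120·1854/3628800 = 103/1680 ≈ 0.0613.

0.0613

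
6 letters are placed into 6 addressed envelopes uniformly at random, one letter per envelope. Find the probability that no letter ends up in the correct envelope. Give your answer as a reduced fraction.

53/144

This is the derangement probability: permutations of 6 with no fixed point.
D(6) = 6! · (1 − 1/1! + 1/2! − ··· + (−1)^6/6!) = 265.
P = 265/720 = 53/144.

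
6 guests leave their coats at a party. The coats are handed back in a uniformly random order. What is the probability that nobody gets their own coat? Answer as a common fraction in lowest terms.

This is the derangement probability: permutations of 6 with no fixed point.
D(6) = 6! · (1 − 1/1! + 1/2! − ··· + (−1)^6/6!) = 265.
P = 265/720 = 53/144.

53/144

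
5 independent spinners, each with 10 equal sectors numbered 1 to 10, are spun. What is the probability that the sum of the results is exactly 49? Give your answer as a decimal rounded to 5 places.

0.00005

There are 10^5 = 100000 equally likely outcomes.
The number of ordered 5-tuples from {1,…,10} summing to 49 is 5.
P(sum = 49) = 5/100000 = 1/20000 ≈ 0.00005.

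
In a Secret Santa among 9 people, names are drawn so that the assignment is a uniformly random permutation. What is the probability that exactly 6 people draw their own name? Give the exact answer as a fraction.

1/2160

Choose which 6 of the 9 are fixed: C(9,6) = 84 ways.
The remaining 3 must have no fixed point: D(3) = 2.
P = 84·2/362880 = 1/2160.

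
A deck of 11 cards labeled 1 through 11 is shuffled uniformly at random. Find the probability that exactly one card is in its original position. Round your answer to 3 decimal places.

Choose which one is fixed: C(11,1) = 11 ways.
The remaining 10 must have no fixed point: D(10) = 1334961.
P = 11·1334961/39916800 = 16481/44800 ≈ 0.368.

0.368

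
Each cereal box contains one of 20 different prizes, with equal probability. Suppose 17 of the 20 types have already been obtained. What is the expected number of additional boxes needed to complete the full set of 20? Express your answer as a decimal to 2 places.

36.67

Starting from 17 distinct types, each trial gives a new one with probability (20−i)/20 when i types are held, so the wait for the next new type is 20/(20−i).
E = 20/3 + 20/2 + 20/1 = 110/3 ≈ 36.67.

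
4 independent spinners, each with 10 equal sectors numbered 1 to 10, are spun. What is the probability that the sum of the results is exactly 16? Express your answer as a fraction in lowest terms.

83/2000

There are 10^4 = 10000 equally likely outcomes.
The number of ordered 4-tuples from {1,…,10} summing to 16 is 415.
P(sum = 16) = 415/10000 = 83/2000.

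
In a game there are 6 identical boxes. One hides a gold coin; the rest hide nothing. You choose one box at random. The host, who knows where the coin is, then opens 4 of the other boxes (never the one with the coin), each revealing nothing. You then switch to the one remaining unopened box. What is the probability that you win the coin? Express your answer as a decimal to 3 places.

0.833

Your original box holds the coin with probability 1/6, so the other 5 collectively hold it with probability 5/6.
The host can always find 4 empty boxes to open, so the reveals don't change that 5/6; it is now spread over the 1 remaining unopened box.
P(win by switching) = (5/6) · (1/1) = 5/6 ≈ 0.833.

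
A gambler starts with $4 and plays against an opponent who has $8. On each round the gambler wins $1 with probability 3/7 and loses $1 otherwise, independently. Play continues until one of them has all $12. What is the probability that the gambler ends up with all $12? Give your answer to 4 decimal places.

Let r = q/p = (4/7)/(3/7) = 4/3. The recurrence P(i) = p·P(i+1) + q·P(i−1) with P(0)=0, P(12)=1 gives P(i) = (1 − r^i)/(1 − r^12).
P(4) = (1 − (4/3)^4) / (1 − (4/3)^12) = 6561/92833 ≈ 0.0707.

0.0707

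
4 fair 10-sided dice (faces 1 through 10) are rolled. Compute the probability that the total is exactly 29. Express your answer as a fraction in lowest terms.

There are 10^4 = 10000 equally likely outcomes.
The number of ordered 4-tuples from {1,…,10} summing to 29 is 348.
P(sum = 29) = 348/10000 = 87/2500.

87/2500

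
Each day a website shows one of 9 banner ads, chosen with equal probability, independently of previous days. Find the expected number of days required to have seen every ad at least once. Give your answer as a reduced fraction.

7129/280

After i distinct types are collected, each trial gives a new one with probability (9−i)/9, so the expected wait for the next new type is 9/(9−i).
E = 9/9 + 9/8 + 9/7 + 9/6 + 9/5 + 9/4 + 9/3 + 9/2 + 9/1 = 7129/280.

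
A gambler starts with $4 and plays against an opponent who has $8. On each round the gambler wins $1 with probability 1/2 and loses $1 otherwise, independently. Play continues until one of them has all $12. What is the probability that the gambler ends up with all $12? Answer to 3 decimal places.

0.333

With a fair step, P(i) = ½P(i−1) + ½P(i+1) with P(0)=0, P(12)=1 has the linear solution P(i) = i/12.
P(4) = 4/12 = 1/3 ≈ 0.333.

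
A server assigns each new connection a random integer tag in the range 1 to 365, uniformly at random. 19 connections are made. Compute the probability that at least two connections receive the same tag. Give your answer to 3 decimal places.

It's easier to compute the probability that all 19 are distinct.
P(all distinct) = 365/365 · 364/365 · ··· · 347/365 ≈ 0.621.
So the probability of at least one match is 1 − 0.621 = 0.379.

0.379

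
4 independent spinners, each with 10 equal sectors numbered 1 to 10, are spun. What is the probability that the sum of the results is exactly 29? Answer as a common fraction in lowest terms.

There are 10^4 = 10000 equally likely outcomes.
The number of ordered 4-tuples from {1,…,10} summing to 29 is 348.
P(sum = 29) = 348/10000 = 87/2500.

87/2500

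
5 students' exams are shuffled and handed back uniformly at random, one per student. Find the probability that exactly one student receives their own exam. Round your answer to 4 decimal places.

0.3750

Choose which one is fixed: C(5,1) = 5 ways.
The remaining 4 must have no fixed point: D(4) = 9.
P = 5·9/120 = 3/8 ≈ 0.3750.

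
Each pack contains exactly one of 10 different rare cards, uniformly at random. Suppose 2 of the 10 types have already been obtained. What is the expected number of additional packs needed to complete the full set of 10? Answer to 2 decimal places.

27.18

Starting from 2 distinct types, each trial gives a new one with probability (10−i)/10 when i types are held, so the wait for the next new type is 10/(10−i).
E = 10/8 + 10/7 + 10/6 + 10/5 + 10/4 + 10/3 + 10/2 + 10/1 = 761/28 ≈ 27.18.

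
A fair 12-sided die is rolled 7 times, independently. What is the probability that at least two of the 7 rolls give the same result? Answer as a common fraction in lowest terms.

3071/3456

P(all 7 different) = 12/12 · 11/12 · ··· · 6/12 = 385/3456.
P(at least two equal) = 1 − 385/3456 = 3071/3456.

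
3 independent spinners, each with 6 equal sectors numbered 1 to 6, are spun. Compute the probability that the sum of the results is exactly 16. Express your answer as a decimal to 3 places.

There are 6^3 = 216 equally likely outcomes.
The number of ordered 3-tuples from {1,…,6} summing to 16 is 6.
P(sum = 16) = 6/216 = 1/36 ≈ 0.028.

0.028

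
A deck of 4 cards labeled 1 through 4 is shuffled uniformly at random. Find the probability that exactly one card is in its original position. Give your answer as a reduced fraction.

1/3

Choose which one is fixed: C(4,1) = 4 ways.
The remaining 3 must have no fixed point: D(3) = 2.
P = 4·2/24 = 1/3.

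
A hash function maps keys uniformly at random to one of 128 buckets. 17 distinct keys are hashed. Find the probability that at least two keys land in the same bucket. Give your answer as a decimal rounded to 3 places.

0.671

It's easier to compute the probability that all 17 are distinct.
P(all distinct) = 128/128 · 127/128 · ··· · 112/128 ≈ 0.329.
So the probability of at least one match is 1 − 0.329 = 0.671.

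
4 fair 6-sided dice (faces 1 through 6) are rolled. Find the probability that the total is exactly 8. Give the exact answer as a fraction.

There are 6^4 = 1296 equally likely outcomes.
The number of ordered 4-tuples from {1,…,6} summing to 8 is 35.
P(sum = 8) = 35/1296.

35/1296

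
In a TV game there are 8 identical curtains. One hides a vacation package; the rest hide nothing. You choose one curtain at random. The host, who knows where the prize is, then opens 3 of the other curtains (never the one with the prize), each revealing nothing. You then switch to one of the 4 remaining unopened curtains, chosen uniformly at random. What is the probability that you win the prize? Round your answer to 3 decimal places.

Your original curtain holds the prize with probability 1/8, so the other 7 collectively hold it with probability 7/8.
The host can always find 3 empty curtains to open, so the reveals don't change that 7/8; it is now spread over the 4 remaining unopened curtains.
P(win by switching) = (7/8) · (1/4) = 7/32 ≈ 0.219.

0.219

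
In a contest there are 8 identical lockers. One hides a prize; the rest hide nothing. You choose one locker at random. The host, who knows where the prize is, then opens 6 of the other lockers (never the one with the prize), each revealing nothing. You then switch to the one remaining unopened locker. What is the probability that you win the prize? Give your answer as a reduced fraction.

Your original locker holds the prize with probability 1/8, so the other 7 collectively hold it with probability 7/8.
The host can always find 6 empty lockers to open, so the reveals don't change that 7/8; it is now spread over the 1 remaining unopened locker.
P(win by switching) = (7/8) · (1/1) = 7/8.

7/8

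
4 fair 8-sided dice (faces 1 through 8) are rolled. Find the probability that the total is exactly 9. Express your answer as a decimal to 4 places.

There are 8^4 = 4096 equally likely outcomes.
The number of ordered 4-tuples from {1,…,8} summing to 9 is 56.
P(sum = 9) = 56/4096 = 7/512 ≈ 0.0137.

0.0137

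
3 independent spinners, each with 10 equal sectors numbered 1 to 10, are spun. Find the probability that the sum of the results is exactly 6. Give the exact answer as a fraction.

There are 10^3 = 1000 equally likely outcomes.
The number of ordered 3-tuples from {1,…,10} summing to 6 is 10.
P(sum = 6) = 10/1000 = 1/100.

1/100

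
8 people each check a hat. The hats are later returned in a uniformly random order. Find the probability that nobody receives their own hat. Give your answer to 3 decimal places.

This is the derangement probability: permutations of 8 with no fixed point.
D(8) = 8! · (1 − 1/1! + 1/2! − ··· + (−1)^8/8!) = 14833.
P = 14833/40320 = 2119/5760 ≈ 0.368.

0.368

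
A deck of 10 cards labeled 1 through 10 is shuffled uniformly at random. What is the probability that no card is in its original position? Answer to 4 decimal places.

This is the derangement probability: permutations of 10 with no fixed point.
D(10) = 10! · (1 − 1/1! + 1/2! − ··· + (−1)^10/10!) = 1334961.
P = 1334961/3628800 = 16481/44800 ≈ 0.3679.

0.3679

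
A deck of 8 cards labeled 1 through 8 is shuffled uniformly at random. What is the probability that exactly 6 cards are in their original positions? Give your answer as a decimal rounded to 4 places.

Choose which 6 of the 8 are fixed: C(8,6) = 28 ways.
The remaining 2 must have no fixed point: D(2) = 1.
P = 28·1/40320 = 1/1440 ≈ 0.0007.

0.0007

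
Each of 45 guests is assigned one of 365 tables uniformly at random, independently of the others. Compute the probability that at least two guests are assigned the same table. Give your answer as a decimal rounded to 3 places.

0.941

It's easier to compute the probability that all 45 are distinct.
P(all distinct) = 365/365 · 364/365 · ··· · 321/365 ≈ 0.059.
So the probability of at least one match is 1 − 0.059 = 0.941.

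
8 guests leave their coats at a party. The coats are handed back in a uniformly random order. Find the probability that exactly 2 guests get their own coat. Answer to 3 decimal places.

0.184

Choose which 2 of the 8 are fixed: C(8,2) = 28 ways.
The remaining 6 must have no fixed point: D(6) = 265.
P = 28·265/40320 = 53/288 ≈ 0.184.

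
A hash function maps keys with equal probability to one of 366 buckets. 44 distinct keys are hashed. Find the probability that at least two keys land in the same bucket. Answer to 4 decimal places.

0.9324

It's easier to compute the probability that all 44 are distinct.
P(all distinct) = 366/366 · 365/366 · ··· · 323/366 ≈ 0.0676.
So the probability of at least one match is 1 − 0.0676 = 0.9324.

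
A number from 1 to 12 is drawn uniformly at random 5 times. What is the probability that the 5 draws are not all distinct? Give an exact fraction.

89/144

P(all 5 different) = 12/12 · 11/12 · ··· · 8/12 = 55/144.
P(at least two equal) = 1 − 55/144 = 89/144.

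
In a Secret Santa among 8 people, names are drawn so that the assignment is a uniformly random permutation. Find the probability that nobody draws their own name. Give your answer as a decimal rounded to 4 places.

0.3679

This is the derangement probability: permutations of 8 with no fixed point.
D(8) = 8! · (1 − 1/1! + 1/2! − ··· + (−1)^8/8!) = 14833.
P = 14833/40320 = 2119/5760 ≈ 0.3679.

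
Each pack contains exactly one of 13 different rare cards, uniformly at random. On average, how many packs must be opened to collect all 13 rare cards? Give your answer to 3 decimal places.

41.342

After i distinct types are collected, each trial gives a new one with probability (13−i)/13, so the expected wait for the next new type is 13/(13−i).
E = 13/13 + 13/12 + 13/11 + 13/10 + 13/9 + 13/8 + 13/7 + 13/6 + 13/5 + 13/4 + 13/3 + 13/2 + 13/1 = 1145993/27720 ≈ 41.342.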